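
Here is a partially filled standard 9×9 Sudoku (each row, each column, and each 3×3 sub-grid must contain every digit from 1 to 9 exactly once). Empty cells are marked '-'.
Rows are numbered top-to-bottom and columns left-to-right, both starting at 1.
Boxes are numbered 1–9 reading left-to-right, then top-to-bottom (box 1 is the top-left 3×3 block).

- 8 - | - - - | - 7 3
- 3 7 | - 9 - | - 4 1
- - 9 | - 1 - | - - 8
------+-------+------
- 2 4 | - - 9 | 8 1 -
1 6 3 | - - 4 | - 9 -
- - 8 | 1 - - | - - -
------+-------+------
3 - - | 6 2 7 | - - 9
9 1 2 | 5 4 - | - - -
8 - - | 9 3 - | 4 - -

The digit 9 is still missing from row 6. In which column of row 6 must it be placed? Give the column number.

2

Consider where 9 can go in row 6.
r6c1 is out (column 1 already has a 9). r6c5 is out (column 5 already has a 9). r6c6 is out (column 6 already has a 9). r6c7 is out (box 6 already has a 9). The remaining empty cells in row 6 are similarly blocked.
So the only cell in row 6 that can hold 9 is r6c2.
That is column 2.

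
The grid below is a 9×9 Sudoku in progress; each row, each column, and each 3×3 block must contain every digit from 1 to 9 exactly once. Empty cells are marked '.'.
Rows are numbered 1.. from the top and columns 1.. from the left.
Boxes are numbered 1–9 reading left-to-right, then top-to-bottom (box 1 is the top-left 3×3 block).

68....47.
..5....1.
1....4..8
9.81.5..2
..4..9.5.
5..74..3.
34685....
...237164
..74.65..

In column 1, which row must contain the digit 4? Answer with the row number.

2

Consider where 4 can go in column 1.
row 5, column 1 is out (row 5 already has a 4).
row 8, column 1 is out (row 8 already has a 4).
row 9, column 1 is out (row 9 already has a 4).
So the only cell in column 1 that can hold 4 is row 2, column 1.
That is row 2.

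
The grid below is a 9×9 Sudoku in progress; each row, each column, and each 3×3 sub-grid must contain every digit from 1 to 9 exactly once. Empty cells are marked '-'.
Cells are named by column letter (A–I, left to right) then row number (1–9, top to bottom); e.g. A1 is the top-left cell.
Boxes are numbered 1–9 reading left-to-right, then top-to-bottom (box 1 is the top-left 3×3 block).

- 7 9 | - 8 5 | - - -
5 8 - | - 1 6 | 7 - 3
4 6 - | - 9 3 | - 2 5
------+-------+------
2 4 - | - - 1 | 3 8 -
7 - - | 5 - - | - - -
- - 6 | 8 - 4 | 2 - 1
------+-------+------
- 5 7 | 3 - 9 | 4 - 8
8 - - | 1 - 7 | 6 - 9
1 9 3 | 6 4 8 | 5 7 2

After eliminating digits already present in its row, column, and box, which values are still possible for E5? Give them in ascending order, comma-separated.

Row 5 already contains {5, 7}.
Column E already contains {1, 4, 8, 9}.
Its 3×3 block (box 5) already contains {1, 4, 5, 8}.
Removing those from 1–9 leaves {2, 3, 6} as the candidates for E5.

2,3,6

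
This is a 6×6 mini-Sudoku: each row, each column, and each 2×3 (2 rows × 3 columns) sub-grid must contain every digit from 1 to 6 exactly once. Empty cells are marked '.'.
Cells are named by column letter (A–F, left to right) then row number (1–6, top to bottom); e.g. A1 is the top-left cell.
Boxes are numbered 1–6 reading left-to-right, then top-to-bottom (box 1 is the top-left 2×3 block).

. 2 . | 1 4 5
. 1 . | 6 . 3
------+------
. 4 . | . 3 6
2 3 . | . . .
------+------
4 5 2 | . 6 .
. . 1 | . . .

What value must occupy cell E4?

1

Cell E4 itself could take any of {1, 5} by direct elimination.
Consider where 1 can go in column E.
E2 is out (row 2 already has a 1).
E6 is out (row 6 already has a 1).
So the only cell in column E that can hold 1 is E4.
Therefore E4 = 1.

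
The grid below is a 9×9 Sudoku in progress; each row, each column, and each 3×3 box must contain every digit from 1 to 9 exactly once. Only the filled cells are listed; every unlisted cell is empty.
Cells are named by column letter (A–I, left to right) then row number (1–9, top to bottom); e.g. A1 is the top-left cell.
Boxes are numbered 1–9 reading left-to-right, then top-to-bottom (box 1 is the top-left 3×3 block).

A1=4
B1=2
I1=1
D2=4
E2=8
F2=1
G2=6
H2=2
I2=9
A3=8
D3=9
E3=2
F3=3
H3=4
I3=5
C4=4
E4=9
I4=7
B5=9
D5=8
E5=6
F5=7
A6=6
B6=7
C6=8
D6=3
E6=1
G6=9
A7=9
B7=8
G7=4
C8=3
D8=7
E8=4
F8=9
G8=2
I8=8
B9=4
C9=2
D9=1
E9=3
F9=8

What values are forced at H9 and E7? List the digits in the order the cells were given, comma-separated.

9,5

For H9:
  Consider where 9 can go in row 9.
  A9 is out (column A already has a 9).
  G9 is out (column G already has a 9).
  I9 is out (column I already has a 9).
  So the only cell in row 9 that can hold 9 is H9.
  So H9 = 9.
For E7:
  Row 7 already contains {4, 8, 9}.
  Column E already contains {1, 2, 3, 4, 6, 8, 9}.
  Its 3×3 block (box 8) already contains {1, 3, 4, 7, 8, 9}.
  The only value from 1–9 not eliminated is 5, so E7 = 5.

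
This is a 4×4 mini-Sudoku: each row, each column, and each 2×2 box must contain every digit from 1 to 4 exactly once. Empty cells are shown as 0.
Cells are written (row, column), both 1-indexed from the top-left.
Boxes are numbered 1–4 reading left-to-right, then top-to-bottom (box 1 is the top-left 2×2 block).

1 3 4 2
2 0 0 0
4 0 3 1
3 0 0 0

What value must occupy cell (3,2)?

2

Row 3 already contains {1, 3, 4}.
Column 2 already contains {3}.
Its 2×2 block (box 3) already contains {3, 4}.
The only value from 1–4 not eliminated is 2, so (3,2) = 2.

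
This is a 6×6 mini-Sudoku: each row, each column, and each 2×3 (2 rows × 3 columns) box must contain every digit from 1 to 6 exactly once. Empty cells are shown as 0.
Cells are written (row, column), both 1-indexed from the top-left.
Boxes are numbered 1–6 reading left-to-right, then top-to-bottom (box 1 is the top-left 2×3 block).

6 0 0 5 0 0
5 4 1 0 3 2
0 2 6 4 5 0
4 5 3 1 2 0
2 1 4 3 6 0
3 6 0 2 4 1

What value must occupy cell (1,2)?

Row 1 already contains {5, 6}.
Column 2 already contains {1, 2, 4, 5, 6}.
Its 2×3 block (box 1) already contains {1, 4, 5, 6}.
The only value from 1–6 not eliminated is 3, so (1,2) = 3.

3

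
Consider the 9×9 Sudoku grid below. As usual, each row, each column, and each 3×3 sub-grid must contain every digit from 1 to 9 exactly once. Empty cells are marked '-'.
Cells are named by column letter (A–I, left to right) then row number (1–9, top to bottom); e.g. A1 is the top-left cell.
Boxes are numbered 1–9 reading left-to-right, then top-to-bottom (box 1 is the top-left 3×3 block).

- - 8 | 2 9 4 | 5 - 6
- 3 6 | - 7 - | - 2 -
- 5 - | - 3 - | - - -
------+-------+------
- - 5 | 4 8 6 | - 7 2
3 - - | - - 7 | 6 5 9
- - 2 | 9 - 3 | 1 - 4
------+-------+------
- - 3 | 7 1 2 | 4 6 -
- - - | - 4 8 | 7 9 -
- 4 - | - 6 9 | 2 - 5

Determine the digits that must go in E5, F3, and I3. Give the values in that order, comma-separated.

For E5:
  Row 5 already contains {3, 5, 6, 7, 9}.
  Column E already contains {1, 3, 4, 6, 7, 8, 9}.
  Its 3×3 block (box 5) already contains {3, 4, 6, 7, 8, 9}.
  The only value from 1–9 not eliminated is 2, so E5 = 2.
For F3:
  Row 3 already contains {3, 5}.
  Column F already contains {2, 3, 4, 6, 7, 8, 9}.
  Its 3×3 block (box 2) already contains {2, 3, 4, 7, 9}.
  The only value from 1–9 not eliminated is 1, so F3 = 1.
For I3:
  Consider where 7 can go in box 3.
  H1 is out (column H already has a 7).
  G2 is out (row 2 already has a 7).
  I2 is out (row 2 already has a 7).
  G3 is out (column G already has a 7).
  H3 is out (column H already has a 7).
  So the only cell in box 3 that can hold 7 is I3.
  So I3 = 7.

2,1,7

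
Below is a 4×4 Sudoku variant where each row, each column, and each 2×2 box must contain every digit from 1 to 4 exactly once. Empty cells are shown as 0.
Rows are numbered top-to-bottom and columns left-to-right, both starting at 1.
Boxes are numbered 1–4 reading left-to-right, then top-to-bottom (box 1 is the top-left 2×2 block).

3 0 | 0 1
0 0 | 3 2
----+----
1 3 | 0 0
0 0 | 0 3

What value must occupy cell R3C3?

Cell R3C3 itself could take any of {2, 4} by direct elimination.
Consider where 2 can go in row 3.
R3C4 is out (column 4 already has a 2).
So the only cell in row 3 that can hold 2 is R3C3.
Therefore R3C3 = 2.

2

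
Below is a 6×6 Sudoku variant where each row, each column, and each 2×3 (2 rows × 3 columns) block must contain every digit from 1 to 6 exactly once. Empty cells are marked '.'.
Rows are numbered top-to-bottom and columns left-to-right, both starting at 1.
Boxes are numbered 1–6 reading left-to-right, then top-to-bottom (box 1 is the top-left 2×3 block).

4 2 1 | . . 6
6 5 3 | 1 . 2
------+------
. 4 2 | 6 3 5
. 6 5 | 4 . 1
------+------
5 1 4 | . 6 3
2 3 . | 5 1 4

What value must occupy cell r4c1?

3

Row 4 already contains {1, 4, 5, 6}.
Column 1 already contains {2, 4, 5, 6}.
Its 2×3 block (box 3) already contains {2, 4, 5, 6}.
The only value from 1–6 not eliminated is 3, so r4c1 = 3.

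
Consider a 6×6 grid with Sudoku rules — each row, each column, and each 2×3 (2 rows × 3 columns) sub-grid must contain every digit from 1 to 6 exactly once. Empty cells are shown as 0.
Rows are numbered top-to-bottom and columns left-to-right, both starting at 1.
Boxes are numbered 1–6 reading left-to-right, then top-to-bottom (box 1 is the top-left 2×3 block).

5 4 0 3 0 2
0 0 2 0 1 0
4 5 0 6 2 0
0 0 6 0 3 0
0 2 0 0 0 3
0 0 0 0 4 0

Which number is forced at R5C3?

4

Cell R5C3 itself could take any of {1, 4, 5} by direct elimination.
Consider where 4 can go in row 5.
R5C1 is out (column 1 already has a 4).
R5C4 is out (box 6 already has a 4).
R5C5 is out (column 5 already has a 4).
So the only cell in row 5 that can hold 4 is R5C3.
Therefore R5C3 = 4.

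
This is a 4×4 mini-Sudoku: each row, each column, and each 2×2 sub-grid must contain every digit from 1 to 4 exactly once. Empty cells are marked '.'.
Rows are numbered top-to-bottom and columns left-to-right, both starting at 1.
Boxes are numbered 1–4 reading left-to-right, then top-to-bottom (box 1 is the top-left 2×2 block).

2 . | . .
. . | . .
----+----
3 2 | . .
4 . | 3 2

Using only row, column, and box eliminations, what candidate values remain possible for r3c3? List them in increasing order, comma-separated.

1,4

Row 3 already contains {2, 3}.
Column 3 already contains {3}.
Its 2×2 block (box 4) already contains {2, 3}.
Removing those from 1–4 leaves {1, 4} as the candidates for r3c3.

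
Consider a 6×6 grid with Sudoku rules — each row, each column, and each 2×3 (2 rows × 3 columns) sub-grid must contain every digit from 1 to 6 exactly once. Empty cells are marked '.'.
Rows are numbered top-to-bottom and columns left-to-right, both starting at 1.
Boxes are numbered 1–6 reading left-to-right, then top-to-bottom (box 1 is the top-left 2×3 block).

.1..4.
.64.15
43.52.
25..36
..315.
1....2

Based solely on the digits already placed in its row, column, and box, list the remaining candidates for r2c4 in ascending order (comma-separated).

Row 2 already contains {1, 4, 5, 6}.
Column 4 already contains {1, 5}.
Its 2×3 block (box 2) already contains {1, 4, 5}.
Removing those from 1–6 leaves {2, 3} as the candidates for r2c4.

2,3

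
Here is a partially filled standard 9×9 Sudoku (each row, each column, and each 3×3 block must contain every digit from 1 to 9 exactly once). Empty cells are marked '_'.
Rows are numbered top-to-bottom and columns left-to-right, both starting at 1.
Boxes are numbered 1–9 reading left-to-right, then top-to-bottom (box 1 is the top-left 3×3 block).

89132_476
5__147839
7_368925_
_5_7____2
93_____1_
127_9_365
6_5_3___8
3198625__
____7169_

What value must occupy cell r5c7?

7

Row 5 already contains {1, 3, 9}.
Column 7 already contains {2, 3, 4, 5, 6, 8}.
Its 3×3 block (box 6) already contains {1, 2, 3, 5, 6}.
The only value from 1–9 not eliminated is 7, so r5c7 = 7.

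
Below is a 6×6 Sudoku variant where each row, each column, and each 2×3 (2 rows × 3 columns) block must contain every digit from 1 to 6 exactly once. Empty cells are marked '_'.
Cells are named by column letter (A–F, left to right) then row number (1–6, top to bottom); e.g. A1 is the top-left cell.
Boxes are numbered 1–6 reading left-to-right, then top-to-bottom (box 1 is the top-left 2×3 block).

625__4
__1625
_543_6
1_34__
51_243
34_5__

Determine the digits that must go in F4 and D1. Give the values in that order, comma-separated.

2,1

For F4:
  Row 4 already contains {1, 3, 4}.
  Column F already contains {3, 4, 5, 6}.
  Its 2×3 block (box 4) already contains {3, 4, 6}.
  The only value from 1–6 not eliminated is 2, so F4 = 2.
For D1:
  Row 1 already contains {2, 4, 5, 6}.
  Column D already contains {2, 3, 4, 5, 6}.
  Its 2×3 block (box 2) already contains {2, 4, 5, 6}.
  The only value from 1–6 not eliminated is 1, so D1 = 1.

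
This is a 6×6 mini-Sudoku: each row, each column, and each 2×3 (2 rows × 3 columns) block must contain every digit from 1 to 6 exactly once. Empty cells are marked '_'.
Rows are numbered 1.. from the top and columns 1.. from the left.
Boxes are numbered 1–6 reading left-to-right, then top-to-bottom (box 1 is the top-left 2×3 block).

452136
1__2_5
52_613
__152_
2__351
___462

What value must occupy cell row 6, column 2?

1

Cell row 6, column 2 itself could take any of {1, 3} by direct elimination.
Consider where 1 can go in column 2.
row 2, column 2 is out (row 2 already has a 1).
row 4, column 2 is out (row 4 already has a 1).
row 5, column 2 is out (row 5 already has a 1).
So the only cell in column 2 that can hold 1 is row 6, column 2.
Therefore row 6, column 2 = 1.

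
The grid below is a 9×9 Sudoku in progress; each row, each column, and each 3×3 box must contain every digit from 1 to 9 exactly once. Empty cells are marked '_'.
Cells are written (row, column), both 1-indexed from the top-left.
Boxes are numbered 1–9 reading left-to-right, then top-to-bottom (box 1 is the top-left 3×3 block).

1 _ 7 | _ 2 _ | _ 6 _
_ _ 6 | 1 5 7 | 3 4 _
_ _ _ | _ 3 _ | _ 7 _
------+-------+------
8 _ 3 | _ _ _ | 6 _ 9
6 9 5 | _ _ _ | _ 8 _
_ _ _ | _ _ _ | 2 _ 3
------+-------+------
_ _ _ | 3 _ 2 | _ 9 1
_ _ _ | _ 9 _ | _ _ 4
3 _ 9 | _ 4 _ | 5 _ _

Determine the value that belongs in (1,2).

3

Cell (1,2) itself could take any of {3, 4, 5, 8} by direct elimination.
Consider where 3 can go in box 1.
(2,1) is out (row 2 already has a 3).
(2,2) is out (row 2 already has a 3).
(3,1) is out (row 3 already has a 3).
(3,2) is out (row 3 already has a 3).
(3,3) is out (row 3 already has a 3).
So the only cell in box 1 that can hold 3 is (1,2).
Therefore (1,2) = 3.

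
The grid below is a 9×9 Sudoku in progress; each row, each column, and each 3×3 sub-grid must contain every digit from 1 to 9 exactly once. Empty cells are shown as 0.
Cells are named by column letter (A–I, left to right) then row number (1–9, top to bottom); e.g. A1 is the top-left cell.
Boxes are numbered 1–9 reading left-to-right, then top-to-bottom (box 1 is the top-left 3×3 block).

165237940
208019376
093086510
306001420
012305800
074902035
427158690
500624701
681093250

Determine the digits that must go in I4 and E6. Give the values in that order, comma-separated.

9,6

For I4:
  Consider where 9 can go in row 4.
  B4 is out (column B already has a 9).
  D4 is out (column D already has a 9).
  E4 is out (column E already has a 9).
  So the only cell in row 4 that can hold 9 is I4.
  So I4 = 9.
For E6:
  Row 6 already contains {2, 3, 4, 5, 7, 9}.
  Column E already contains {1, 2, 3, 5, 8, 9}.
  Its 3×3 block (box 5) already contains {1, 2, 3, 5, 9}.
  The only value from 1–9 not eliminated is 6, so E6 = 6.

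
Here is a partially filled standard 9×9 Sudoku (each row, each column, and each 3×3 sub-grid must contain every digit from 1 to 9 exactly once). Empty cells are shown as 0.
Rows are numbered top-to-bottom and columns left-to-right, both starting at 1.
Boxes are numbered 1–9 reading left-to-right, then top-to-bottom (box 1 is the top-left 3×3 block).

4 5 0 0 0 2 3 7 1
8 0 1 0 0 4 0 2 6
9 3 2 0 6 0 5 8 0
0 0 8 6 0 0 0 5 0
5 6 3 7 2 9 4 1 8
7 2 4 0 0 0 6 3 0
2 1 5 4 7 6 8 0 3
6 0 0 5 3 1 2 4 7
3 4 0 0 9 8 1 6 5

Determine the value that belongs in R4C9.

Cell R4C9 itself could take any of {2, 9} by direct elimination.
Consider where 2 can go in column 9.
R3C9 is out (row 3 already has a 2).
R6C9 is out (row 6 already has a 2).
So the only cell in column 9 that can hold 2 is R4C9.
Therefore R4C9 = 2.

2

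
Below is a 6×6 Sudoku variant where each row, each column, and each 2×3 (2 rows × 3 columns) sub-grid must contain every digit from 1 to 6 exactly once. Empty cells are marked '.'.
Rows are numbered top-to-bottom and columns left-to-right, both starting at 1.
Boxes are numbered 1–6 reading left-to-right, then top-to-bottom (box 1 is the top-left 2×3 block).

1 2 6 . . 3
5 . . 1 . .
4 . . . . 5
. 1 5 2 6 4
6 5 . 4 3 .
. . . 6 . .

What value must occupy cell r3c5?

1

Row 3 already contains {4, 5}.
Column 5 already contains {3, 6}.
Its 2×3 block (box 4) already contains {2, 4, 5, 6}.
The only value from 1–6 not eliminated is 1, so r3c5 = 1.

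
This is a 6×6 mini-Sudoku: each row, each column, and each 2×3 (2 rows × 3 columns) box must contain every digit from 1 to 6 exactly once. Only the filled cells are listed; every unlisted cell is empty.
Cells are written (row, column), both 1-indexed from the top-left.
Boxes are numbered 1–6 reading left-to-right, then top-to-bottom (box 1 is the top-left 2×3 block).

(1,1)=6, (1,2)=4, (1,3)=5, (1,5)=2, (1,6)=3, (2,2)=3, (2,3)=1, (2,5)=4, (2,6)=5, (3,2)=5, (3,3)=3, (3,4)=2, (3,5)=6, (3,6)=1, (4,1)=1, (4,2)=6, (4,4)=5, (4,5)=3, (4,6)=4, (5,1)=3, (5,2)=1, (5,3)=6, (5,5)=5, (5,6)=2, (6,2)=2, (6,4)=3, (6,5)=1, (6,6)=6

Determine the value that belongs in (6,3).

4

Row 6 already contains {1, 2, 3, 6}.
Column 3 already contains {1, 3, 5, 6}.
Its 2×3 block (box 5) already contains {1, 2, 3, 6}.
The only value from 1–6 not eliminated is 4, so (6,3) = 4.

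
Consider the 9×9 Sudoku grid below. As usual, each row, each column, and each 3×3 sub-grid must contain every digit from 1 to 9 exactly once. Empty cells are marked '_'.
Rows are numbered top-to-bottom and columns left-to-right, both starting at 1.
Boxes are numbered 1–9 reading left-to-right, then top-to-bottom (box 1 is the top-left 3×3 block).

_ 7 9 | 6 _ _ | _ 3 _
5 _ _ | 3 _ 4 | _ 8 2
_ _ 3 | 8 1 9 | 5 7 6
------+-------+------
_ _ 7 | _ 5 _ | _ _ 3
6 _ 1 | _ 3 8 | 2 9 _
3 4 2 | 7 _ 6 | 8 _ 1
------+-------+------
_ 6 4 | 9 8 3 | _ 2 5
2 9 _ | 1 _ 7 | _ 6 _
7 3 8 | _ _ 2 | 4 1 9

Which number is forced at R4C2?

8

Row 4 already contains {3, 5, 7}.
Column 2 already contains {3, 4, 6, 7, 9}.
Its 3×3 block (box 4) already contains {1, 2, 3, 4, 6, 7}.
The only value from 1–9 not eliminated is 8, so R4C2 = 8.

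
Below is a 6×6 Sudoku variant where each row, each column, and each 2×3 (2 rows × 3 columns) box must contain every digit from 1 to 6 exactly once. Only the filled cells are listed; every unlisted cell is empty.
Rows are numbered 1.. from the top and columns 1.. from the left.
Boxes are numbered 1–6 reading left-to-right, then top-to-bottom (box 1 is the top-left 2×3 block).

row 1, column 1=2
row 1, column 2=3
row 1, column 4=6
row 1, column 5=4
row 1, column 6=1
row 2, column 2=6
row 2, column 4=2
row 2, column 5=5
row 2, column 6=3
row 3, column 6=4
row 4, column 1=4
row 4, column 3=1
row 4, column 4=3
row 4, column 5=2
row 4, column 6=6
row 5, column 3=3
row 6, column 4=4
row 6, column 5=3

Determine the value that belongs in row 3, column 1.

Cell row 3, column 1 itself could take any of {3, 5, 6} by direct elimination.
Consider where 3 can go in column 1.
row 2, column 1 is out (row 2 already has a 3).
row 5, column 1 is out (row 5 already has a 3).
row 6, column 1 is out (row 6 already has a 3).
So the only cell in column 1 that can hold 3 is row 3, column 1.
Therefore row 3, column 1 = 3.

3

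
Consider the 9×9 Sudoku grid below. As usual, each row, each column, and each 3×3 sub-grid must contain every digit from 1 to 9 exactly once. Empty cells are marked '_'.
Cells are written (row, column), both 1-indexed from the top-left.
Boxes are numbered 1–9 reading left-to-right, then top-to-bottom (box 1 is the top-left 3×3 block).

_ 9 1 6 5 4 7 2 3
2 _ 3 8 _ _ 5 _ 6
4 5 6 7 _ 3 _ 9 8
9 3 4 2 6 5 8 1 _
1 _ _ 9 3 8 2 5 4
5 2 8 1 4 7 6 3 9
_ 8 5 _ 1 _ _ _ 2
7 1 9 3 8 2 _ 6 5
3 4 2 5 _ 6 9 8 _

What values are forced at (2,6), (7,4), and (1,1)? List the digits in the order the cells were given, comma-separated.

For (2,6):
  Consider where 1 can go in box 2.
  (2,5) is out (column 5 already has a 1).
  (3,5) is out (column 5 already has a 1).
  So the only cell in box 2 that can hold 1 is (2,6).
  So (2,6) = 1.
For (7,4):
  Row 7 already contains {1, 2, 5, 8}.
  Column 4 already contains {1, 2, 3, 5, 6, 7, 8, 9}.
  Its 3×3 block (box 8) already contains {1, 2, 3, 5, 6, 8}.
  The only value from 1–9 not eliminated is 4, so (7,4) = 4.
For (1,1):
  Row 1 already contains {1, 2, 3, 4, 5, 6, 7, 9}.
  Column 1 already contains {1, 2, 3, 4, 5, 7, 9}.
  Its 3×3 block (box 1) already contains {1, 2, 3, 4, 5, 6, 9}.
  The only value from 1–9 not eliminated is 8, so (1,1) = 8.

1,4,8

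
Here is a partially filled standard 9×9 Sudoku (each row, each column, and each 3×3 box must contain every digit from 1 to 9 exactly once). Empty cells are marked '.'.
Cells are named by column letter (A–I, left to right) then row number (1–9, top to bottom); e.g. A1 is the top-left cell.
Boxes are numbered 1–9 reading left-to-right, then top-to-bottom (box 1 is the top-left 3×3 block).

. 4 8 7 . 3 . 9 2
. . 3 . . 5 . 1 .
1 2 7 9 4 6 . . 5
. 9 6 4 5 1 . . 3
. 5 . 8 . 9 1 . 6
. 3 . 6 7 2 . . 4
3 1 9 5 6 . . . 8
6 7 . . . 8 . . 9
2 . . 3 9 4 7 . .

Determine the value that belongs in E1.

1

Row 1 already contains {2, 3, 4, 7, 8, 9}.
Column E already contains {4, 5, 6, 7, 9}.
Its 3×3 block (box 2) already contains {3, 4, 5, 6, 7, 9}.
The only value from 1–9 not eliminated is 1, so E1 = 1.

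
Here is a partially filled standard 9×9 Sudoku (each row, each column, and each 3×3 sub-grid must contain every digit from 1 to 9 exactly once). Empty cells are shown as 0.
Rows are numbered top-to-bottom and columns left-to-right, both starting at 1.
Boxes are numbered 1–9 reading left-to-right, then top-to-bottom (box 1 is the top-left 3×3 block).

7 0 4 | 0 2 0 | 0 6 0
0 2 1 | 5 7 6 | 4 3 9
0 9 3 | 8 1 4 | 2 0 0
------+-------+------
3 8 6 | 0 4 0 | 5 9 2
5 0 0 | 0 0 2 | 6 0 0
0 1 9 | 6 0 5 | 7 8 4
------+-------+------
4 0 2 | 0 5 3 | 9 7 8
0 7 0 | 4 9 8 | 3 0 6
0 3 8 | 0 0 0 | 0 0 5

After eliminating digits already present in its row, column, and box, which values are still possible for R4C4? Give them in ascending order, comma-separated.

1,7

Row 4 already contains {2, 3, 4, 5, 6, 8, 9}.
Column 4 already contains {4, 5, 6, 8}.
Its 3×3 block (box 5) already contains {2, 4, 5, 6}.
Removing those from 1–9 leaves {1, 7} as the candidates for R4C4.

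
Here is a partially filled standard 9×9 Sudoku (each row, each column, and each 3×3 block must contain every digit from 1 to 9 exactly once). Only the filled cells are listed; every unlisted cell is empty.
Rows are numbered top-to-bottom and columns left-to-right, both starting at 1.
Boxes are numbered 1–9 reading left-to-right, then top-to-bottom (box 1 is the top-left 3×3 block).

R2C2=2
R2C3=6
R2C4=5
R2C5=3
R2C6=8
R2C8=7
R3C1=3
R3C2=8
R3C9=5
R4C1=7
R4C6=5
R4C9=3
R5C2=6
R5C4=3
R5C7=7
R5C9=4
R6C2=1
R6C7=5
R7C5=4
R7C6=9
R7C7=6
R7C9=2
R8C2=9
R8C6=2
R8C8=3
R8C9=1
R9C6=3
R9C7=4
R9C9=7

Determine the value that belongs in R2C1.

4

Cell R2C1 itself could take any of {1, 4, 9} by direct elimination.
Consider where 4 can go in row 2.
R2C7 is out (column 7 already has a 4).
R2C9 is out (column 9 already has a 4).
So the only cell in row 2 that can hold 4 is R2C1.
Therefore R2C1 = 4.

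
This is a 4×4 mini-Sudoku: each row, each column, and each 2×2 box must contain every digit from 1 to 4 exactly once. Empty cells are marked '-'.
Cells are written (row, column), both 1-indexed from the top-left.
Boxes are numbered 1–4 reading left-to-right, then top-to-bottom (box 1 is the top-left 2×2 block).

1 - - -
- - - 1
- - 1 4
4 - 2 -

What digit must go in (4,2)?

1

Cell (4,2) itself could take any of {1, 3} by direct elimination.
Consider where 1 can go in row 4.
(4,4) is out (column 4 already has a 1).
So the only cell in row 4 that can hold 1 is (4,2).
Therefore (4,2) = 1.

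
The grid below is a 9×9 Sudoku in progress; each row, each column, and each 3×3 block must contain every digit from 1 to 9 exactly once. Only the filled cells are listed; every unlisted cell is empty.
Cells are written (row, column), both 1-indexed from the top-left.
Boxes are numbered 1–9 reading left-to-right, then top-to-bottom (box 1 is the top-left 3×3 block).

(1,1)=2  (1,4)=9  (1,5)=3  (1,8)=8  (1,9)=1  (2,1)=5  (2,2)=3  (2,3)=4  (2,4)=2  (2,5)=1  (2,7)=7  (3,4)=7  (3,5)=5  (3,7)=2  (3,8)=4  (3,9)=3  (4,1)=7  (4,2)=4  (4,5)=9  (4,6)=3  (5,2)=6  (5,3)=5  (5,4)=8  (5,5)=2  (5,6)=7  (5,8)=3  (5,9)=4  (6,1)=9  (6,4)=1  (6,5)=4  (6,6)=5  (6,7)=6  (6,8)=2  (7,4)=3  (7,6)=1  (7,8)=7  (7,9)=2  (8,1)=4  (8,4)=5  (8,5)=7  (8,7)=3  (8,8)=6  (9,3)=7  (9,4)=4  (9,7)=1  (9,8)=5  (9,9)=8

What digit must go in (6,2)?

Row 6 already contains {1, 2, 4, 5, 6, 9}.
Column 2 already contains {3, 4, 6}.
Its 3×3 block (box 4) already contains {4, 5, 6, 7, 9}.
The only value from 1–9 not eliminated is 8, so (6,2) = 8.

8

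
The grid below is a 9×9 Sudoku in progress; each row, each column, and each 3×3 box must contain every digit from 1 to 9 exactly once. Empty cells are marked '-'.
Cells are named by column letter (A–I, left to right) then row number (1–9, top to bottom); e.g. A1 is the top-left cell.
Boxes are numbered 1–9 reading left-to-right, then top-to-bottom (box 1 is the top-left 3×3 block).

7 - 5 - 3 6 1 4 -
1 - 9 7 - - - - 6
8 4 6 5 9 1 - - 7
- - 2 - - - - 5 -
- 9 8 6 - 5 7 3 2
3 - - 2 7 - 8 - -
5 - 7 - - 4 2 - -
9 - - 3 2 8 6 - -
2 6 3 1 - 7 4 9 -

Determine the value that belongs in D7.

Row 7 already contains {2, 4, 5, 7}.
Column D already contains {1, 2, 3, 5, 6, 7}.
Its 3×3 block (box 8) already contains {1, 2, 3, 4, 7, 8}.
The only value from 1–9 not eliminated is 9, so D7 = 9.

9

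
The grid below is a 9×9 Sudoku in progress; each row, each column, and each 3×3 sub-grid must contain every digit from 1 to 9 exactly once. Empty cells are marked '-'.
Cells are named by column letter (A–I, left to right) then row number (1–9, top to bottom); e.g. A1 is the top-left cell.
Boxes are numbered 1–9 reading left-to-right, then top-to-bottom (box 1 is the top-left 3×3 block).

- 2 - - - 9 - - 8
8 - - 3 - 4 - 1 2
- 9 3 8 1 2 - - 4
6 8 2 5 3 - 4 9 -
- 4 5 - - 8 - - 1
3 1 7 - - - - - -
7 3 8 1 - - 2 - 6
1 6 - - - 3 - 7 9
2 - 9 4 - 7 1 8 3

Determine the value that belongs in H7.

Cell H7 itself could take any of {4, 5} by direct elimination.
Consider where 4 can go in row 7.
E7 is out (box 8 already has a 4).
F7 is out (column F already has a 4).
So the only cell in row 7 that can hold 4 is H7.
Therefore H7 = 4.

4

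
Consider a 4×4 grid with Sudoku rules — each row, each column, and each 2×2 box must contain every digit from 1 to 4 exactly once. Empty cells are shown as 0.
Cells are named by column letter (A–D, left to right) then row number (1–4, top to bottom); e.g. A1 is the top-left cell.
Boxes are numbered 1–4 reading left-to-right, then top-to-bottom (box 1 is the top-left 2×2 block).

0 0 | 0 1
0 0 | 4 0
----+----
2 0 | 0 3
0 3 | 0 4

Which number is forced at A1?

4

Cell A1 itself could take any of {3, 4} by direct elimination.
Consider where 4 can go in column A.
A2 is out (row 2 already has a 4).
A4 is out (row 4 already has a 4).
So the only cell in column A that can hold 4 is A1.
Therefore A1 = 4.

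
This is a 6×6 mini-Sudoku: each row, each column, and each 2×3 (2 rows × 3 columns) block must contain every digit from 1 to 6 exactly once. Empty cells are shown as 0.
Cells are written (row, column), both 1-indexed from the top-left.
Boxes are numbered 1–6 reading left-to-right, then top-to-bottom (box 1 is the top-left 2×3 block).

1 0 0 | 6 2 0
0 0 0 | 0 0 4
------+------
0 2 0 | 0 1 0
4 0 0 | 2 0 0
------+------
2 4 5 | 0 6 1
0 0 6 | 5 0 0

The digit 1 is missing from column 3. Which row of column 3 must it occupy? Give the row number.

4

Consider where 1 can go in column 3.
(1,3) is out (row 1 already has a 1).
(2,3) is out (box 1 already has a 1).
(3,3) is out (row 3 already has a 1).
So the only cell in column 3 that can hold 1 is (4,3).
That is row 4.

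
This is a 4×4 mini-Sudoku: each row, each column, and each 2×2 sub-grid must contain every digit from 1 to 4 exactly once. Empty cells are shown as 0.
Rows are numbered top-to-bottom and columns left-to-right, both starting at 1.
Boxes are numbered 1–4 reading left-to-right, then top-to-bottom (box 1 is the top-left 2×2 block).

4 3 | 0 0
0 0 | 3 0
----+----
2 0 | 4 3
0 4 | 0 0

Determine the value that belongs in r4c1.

Cell r4c1 itself could take any of {1, 3} by direct elimination.
Consider where 3 can go in row 4.
r4c3 is out (column 3 already has a 3).
r4c4 is out (column 4 already has a 3).
So the only cell in row 4 that can hold 3 is r4c1.
Therefore r4c1 = 3.

3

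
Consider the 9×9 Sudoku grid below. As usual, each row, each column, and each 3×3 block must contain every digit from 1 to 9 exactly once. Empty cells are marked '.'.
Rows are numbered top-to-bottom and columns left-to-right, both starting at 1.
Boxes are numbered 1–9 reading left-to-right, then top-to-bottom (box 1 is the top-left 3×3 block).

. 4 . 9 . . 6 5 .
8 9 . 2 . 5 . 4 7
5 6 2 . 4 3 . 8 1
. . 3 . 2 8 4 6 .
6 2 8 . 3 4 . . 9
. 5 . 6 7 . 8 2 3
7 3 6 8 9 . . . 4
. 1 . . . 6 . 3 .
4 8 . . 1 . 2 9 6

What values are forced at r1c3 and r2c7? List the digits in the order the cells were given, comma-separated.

7,3

For r1c3:
  Consider where 7 can go in box 1.
  r1c1 is out (column 1 already has a 7).
  r2c3 is out (row 2 already has a 7).
  So the only cell in box 1 that can hold 7 is r1c3.
  So r1c3 = 7.
For r2c7:
  Row 2 already contains {2, 4, 5, 7, 8, 9}.
  Column 7 already contains {2, 4, 6, 8}.
  Its 3×3 block (box 3) already contains {1, 4, 5, 6, 7, 8}.
  The only value from 1–9 not eliminated is 3, so r2c7 = 3.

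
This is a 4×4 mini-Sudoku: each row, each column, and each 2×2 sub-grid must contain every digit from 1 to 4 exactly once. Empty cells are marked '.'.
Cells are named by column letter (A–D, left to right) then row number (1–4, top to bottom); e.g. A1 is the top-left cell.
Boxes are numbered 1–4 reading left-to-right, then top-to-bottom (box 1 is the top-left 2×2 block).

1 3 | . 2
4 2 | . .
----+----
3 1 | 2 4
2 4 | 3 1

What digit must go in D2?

Row 2 already contains {2, 4}.
Column D already contains {1, 2, 4}.
Its 2×2 block (box 2) already contains {2}.
The only value from 1–4 not eliminated is 3, so D2 = 3.

3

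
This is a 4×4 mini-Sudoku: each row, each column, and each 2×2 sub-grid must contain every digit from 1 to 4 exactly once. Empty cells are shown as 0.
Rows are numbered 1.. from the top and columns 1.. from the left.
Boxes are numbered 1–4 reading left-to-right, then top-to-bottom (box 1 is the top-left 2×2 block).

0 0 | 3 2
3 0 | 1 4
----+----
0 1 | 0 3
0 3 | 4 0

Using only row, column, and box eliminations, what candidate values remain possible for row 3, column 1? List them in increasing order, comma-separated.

Row 3 already contains {1, 3}.
Column 1 already contains {3}.
Its 2×2 block (box 3) already contains {1, 3}.
Removing those from 1–4 leaves {2, 4} as the candidates for row 3, column 1.

2,4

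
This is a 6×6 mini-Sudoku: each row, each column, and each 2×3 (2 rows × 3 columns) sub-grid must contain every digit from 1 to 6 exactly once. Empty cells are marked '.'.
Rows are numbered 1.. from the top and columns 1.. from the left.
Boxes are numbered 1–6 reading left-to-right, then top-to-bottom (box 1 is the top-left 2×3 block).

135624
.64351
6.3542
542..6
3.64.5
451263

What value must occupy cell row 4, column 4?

1

Row 4 already contains {2, 4, 5, 6}.
Column 4 already contains {2, 3, 4, 5, 6}.
Its 2×3 block (box 4) already contains {2, 4, 5, 6}.
The only value from 1–6 not eliminated is 1, so row 4, column 4 = 1.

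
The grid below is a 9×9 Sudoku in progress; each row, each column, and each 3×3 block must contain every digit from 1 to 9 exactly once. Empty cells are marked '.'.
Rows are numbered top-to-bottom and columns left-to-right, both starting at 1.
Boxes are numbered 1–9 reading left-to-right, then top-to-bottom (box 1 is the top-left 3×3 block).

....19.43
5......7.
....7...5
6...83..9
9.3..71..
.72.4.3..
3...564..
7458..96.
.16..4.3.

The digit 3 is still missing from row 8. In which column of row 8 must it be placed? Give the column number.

Consider where 3 can go in row 8.
R8C6 is out (column 6 already has a 3).
R8C9 is out (column 9 already has a 3).
So the only cell in row 8 that can hold 3 is R8C5.
That is column 5.

5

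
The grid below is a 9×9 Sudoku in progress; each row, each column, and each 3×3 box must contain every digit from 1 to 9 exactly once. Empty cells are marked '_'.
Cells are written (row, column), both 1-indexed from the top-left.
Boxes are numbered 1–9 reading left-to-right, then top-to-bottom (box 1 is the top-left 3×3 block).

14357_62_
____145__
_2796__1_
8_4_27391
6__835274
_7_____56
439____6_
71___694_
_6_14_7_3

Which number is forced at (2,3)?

6

Cell (2,3) itself could take any of {6, 8} by direct elimination.
Consider where 6 can go in row 2.
(2,1) is out (column 1 already has a 6).
(2,2) is out (column 2 already has a 6).
(2,4) is out (box 2 already has a 6).
(2,8) is out (column 8 already has a 6).
(2,9) is out (column 9 already has a 6).
So the only cell in row 2 that can hold 6 is (2,3).
Therefore (2,3) = 6.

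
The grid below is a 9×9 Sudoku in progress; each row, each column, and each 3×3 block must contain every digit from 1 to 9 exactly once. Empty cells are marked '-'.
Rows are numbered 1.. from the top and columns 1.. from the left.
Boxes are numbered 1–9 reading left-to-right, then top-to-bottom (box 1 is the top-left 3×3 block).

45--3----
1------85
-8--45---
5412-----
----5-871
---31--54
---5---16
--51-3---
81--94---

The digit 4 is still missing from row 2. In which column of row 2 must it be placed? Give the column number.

Consider where 4 can go in row 2.
row 2, column 2 is out (column 2 already has a 4).
row 2, column 3 is out (box 1 already has a 4).
row 2, column 4 is out (box 2 already has a 4).
row 2, column 5 is out (column 5 already has a 4).
row 2, column 6 is out (column 6 already has a 4).
So the only cell in row 2 that can hold 4 is row 2, column 7.
That is column 7.

7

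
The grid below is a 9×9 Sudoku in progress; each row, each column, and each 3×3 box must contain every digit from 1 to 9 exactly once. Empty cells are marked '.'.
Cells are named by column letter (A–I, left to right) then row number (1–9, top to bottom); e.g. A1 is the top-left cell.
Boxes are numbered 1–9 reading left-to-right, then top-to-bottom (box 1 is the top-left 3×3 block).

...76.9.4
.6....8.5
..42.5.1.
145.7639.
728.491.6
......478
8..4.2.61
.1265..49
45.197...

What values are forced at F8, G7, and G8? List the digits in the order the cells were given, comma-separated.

8,5,7

For F8:
  Consider where 8 can go in row 8.
  A8 is out (column A already has a 8).
  G8 is out (column G already has a 8).
  So the only cell in row 8 that can hold 8 is F8.
  So F8 = 8.
For G7:
  Consider where 5 can go in column G.
  G3 is out (row 3 already has a 5).
  G8 is out (row 8 already has a 5).
  G9 is out (row 9 already has a 5).
  So the only cell in column G that can hold 5 is G7.
  So G7 = 5.
For G8:
  Row 8 already contains {1, 2, 4, 5, 6, 9}.
  Column G already contains {1, 3, 4, 8, 9}.
  Its 3×3 block (box 9) already contains {1, 4, 6, 9}.
  The only value from 1–9 not eliminated is 7, so G8 = 7.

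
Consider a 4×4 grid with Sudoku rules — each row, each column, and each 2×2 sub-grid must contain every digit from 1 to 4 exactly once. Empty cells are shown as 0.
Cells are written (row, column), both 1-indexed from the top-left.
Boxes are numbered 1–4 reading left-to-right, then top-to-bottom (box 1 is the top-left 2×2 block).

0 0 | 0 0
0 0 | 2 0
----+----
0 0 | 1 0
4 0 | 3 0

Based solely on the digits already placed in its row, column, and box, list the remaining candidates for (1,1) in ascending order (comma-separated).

Row 1 already contains {}.
Column 1 already contains {4}.
Its 2×2 block (box 1) already contains {}.
Removing those from 1–4 leaves {1, 2, 3} as the candidates for (1,1).

1,2,3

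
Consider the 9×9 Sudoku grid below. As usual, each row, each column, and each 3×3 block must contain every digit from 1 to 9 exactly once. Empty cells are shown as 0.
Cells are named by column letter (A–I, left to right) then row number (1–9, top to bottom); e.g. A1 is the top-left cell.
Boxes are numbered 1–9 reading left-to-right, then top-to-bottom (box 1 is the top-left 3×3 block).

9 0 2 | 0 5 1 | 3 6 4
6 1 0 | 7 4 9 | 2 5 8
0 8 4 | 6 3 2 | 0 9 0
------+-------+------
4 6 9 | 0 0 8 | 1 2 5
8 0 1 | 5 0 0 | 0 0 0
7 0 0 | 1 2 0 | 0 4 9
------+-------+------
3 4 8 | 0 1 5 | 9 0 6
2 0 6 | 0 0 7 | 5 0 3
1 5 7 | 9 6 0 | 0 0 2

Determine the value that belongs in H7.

7

Row 7 already contains {1, 3, 4, 5, 6, 8, 9}.
Column H already contains {2, 4, 5, 6, 9}.
Its 3×3 block (box 9) already contains {2, 3, 5, 6, 9}.
The only value from 1–9 not eliminated is 7, so H7 = 7.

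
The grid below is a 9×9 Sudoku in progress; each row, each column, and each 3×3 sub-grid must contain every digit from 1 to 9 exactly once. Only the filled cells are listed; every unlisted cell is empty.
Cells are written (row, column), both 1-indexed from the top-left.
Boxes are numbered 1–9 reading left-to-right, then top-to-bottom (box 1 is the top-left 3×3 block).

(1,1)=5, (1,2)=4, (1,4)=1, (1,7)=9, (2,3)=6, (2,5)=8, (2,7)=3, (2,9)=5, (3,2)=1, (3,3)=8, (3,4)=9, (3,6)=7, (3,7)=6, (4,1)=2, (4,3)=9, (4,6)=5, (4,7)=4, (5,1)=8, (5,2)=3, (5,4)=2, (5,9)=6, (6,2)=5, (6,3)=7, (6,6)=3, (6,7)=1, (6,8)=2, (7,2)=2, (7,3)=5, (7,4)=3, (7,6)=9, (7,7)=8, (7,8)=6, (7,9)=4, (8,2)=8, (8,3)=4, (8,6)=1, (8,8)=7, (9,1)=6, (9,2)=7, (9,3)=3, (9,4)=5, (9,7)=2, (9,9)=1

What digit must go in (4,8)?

3

Cell (4,8) itself could take any of {3, 8} by direct elimination.
Consider where 3 can go in column 8.
(1,8) is out (box 3 already has a 3).
(2,8) is out (row 2 already has a 3).
(3,8) is out (box 3 already has a 3).
(5,8) is out (row 5 already has a 3).
(9,8) is out (row 9 already has a 3).
So the only cell in column 8 that can hold 3 is (4,8).
Therefore (4,8) = 3.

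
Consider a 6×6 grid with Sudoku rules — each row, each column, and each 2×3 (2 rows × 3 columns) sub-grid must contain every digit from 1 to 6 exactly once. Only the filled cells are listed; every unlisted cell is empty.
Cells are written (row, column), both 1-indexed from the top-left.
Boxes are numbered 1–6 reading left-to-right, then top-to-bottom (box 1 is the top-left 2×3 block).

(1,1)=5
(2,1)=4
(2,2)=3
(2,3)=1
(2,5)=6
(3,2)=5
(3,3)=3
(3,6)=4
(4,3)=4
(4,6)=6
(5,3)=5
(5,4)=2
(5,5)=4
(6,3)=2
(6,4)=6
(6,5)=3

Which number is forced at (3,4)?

Row 3 already contains {3, 4, 5}.
Column 4 already contains {2, 6}.
Its 2×3 block (box 4) already contains {4, 6}.
The only value from 1–6 not eliminated is 1, so (3,4) = 1.

1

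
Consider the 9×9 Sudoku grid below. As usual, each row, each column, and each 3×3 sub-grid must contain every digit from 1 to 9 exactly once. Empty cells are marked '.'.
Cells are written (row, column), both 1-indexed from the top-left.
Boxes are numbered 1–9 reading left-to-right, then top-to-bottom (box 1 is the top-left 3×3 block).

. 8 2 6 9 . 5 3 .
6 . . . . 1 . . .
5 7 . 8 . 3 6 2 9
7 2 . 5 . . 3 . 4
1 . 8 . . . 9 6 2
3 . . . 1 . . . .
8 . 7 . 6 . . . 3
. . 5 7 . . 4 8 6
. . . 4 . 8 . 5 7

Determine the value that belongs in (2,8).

4

Cell (2,8) itself could take any of {4, 7} by direct elimination.
Consider where 4 can go in column 8.
(4,8) is out (row 4 already has a 4).
(6,8) is out (box 6 already has a 4).
(7,8) is out (box 9 already has a 4).
So the only cell in column 8 that can hold 4 is (2,8).
Therefore (2,8) = 4.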